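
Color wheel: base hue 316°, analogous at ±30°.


Base hue: 316°
Left analog: (316 - 30) mod 360 = 286°
Right analog: (316 + 30) mod 360 = 346°
Analogous hues = 286° and 346°


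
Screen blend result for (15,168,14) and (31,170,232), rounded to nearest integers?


Screen: C = 255 - (255-A)×(255-B)/255, rounded to nearest integer
R: 255 - (255-15)×(255-31)/255 = 255 - 53760/255 ≈ 255 - 210.824 = 44.176 → 44
G: 255 - (255-168)×(255-170)/255 = 255 - 7395/255 ≈ 255 - 29.000 = 226.000 → 226
B: 255 - (255-14)×(255-232)/255 = 255 - 5543/255 ≈ 255 - 21.737 = 233.263 → 233
= RGB(44, 226, 233)


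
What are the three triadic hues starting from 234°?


Triadic: equally spaced at 120° intervals
H1 = 234°
H2 = (234 + 120) mod 360 = 354°
H3 = (234 + 240) mod 360 = 114°
Triadic = 234°, 354°, 114°


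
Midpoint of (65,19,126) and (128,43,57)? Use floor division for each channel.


Midpoint: each channel = ⌊(C₁+C₂)/2⌋
R: ⌊(65+128)/2⌋ = 96
G: ⌊(19+43)/2⌋ = 31
B: ⌊(126+57)/2⌋ = 91
= RGB(96, 31, 91)


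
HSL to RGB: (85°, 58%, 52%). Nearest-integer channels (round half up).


H=85°, S=0.58, L=0.52
C = (1-|2L-1|)×S = (1-|0.04|)×0.58 = 0.5568
H' = H/60 = 85/60 ≈ 1.4167; X = C×(1-|H' mod 2 - 1|) = 0.3248
m = L - C/2 = 0.52 - 0.2784 = 0.2416
Sector ⌊H'⌋ = 1 → (R',G',B') = (0.3248, 0.5568, 0.0)
RGB = ((R'+m)×255, (G'+m)×255, (B'+m)×255) = (144.432, 203.592, 61.608)
Round half up → RGB(144, 204, 62)


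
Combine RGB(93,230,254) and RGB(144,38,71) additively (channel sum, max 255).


Additive: each channel = min(255, C₁+C₂)
R: 93+144 = 237 → 237
G: 230+38 = 268 → 255
B: 254+71 = 325 → 255
= RGB(237, 255, 255)


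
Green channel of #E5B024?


Color: #E5B024
R = E5 = 229
G = B0 = 176
B = 24 = 36
Green = 176


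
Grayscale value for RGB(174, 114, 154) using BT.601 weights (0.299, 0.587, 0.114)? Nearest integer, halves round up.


Gray = 0.299×R + 0.587×G + 0.114×B
Gray = 0.299×174 + 0.587×114 + 0.114×154
Gray = 52.026 + 66.918 + 17.556
Gray = 136.500 → round half up → 137
Gray = 137


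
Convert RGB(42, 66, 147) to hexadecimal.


R = 42 → 2A (hex)
G = 66 → 42 (hex)
B = 147 → 93 (hex)
Hex = #2A4293


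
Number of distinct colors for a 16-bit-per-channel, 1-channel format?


Total bits = 16 bits/channel × 1 channels = 16 bits
Distinct colors = 2^16
= 65,536 colors


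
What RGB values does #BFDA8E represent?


BF → 191 (R)
DA → 218 (G)
8E → 142 (B)
= RGB(191, 218, 142)


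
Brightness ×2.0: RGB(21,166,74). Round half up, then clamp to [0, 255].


Multiply each channel by 2.0, round half up, clamp to [0, 255]
R: 21×2.0 = 42
G: 166×2.0 = 332 → clamp → 255
B: 74×2.0 = 148
= RGB(42, 255, 148)


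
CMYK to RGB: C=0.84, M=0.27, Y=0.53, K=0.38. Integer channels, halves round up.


R = 255 × (1-C) × (1-K) = 255 × 0.16 × 0.62 = 25.296 → 25
G = 255 × (1-M) × (1-K) = 255 × 0.73 × 0.62 = 115.413 → 115
B = 255 × (1-Y) × (1-K) = 255 × 0.47 × 0.62 = 74.307 → 74
= RGB(25, 115, 74)


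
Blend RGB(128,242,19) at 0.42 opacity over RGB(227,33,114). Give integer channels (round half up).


C = α×F + (1-α)×B, with 1-α = 0.58
R: 0.42×128 + 0.58×227 = 53.76 + 131.66 = 185.42 → 185
G: 0.42×242 + 0.58×33 = 101.64 + 19.14 = 120.78 → 121
B: 0.42×19 + 0.58×114 = 7.98 + 66.12 = 74.10 → 74
= RGB(185, 121, 74)


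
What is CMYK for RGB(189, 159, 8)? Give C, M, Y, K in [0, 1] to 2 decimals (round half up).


R'=189/255≈0.7412, G'=159/255≈0.6235, B'=8/255≈0.0314
K = 1 - max(R',G',B') = 1 - 189/255 = 66/255 = 0.25882… → 0.26
(1-R'-K)/(1-K) simplifies to (max-R)/max with max = 189:
C = (189-189)/189 = 0/189 = 0 → 0.00
M = (189-159)/189 = 30/189 = 0.15873… → 0.16
Y = (189-8)/189 = 181/189 = 0.95767… → 0.96
= CMYK(0.00, 0.16, 0.96, 0.26)


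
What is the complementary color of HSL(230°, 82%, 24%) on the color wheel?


Complement = opposite side of color wheel = hue + 180°
H' = (230 + 180) mod 360 = 50°
S and L unchanged.
= HSL(50°, 82%, 24%)


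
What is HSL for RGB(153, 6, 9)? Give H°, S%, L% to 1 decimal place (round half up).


Normalize: R'=153/255≈0.6000, G'=6/255≈0.0235, B'=9/255≈0.0353
Max=153/255, Min=6/255, Δ=Max-Min=147/255
L = (Max+Min)/2 = (153+6)/510 = 159/510 = 0.31176… → L = 31.2%
L ≤ 0.5 → S = Δ/(Max+Min) = 147/(153+6) = 147/159 = 0.92452… → S = 92.5%
(the 1/255 factors cancel in S and H, so raw channel differences can be used)
Max is R' → H = 60 × (((G-B)/Δ) mod 6) = 60 × (((6-9)/147) mod 6)
  (-3)/147 = -0.0204…; negative, so add 6 → 5.9795…
  H = 60 × 5.9795… = 358.775…° → H = 358.8°
= HSL(358.8°, 92.5%, 31.2%)


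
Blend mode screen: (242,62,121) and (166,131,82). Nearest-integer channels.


Screen: C = 255 - (255-A)×(255-B)/255, rounded to nearest integer
R: 255 - (255-242)×(255-166)/255 = 255 - 1157/255 ≈ 255 - 4.537 = 250.463 → 250
G: 255 - (255-62)×(255-131)/255 = 255 - 23932/255 ≈ 255 - 93.851 = 161.149 → 161
B: 255 - (255-121)×(255-82)/255 = 255 - 23182/255 ≈ 255 - 90.910 = 164.090 → 164
= RGB(250, 161, 164)


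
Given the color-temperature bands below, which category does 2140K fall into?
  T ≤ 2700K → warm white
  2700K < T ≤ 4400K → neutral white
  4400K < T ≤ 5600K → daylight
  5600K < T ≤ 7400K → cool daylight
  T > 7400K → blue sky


Temperature: 2140K
2140K ≤ 2700K → warm white
Classification: warm white


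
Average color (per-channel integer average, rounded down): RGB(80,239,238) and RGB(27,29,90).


Midpoint: each channel = ⌊(C₁+C₂)/2⌋
R: ⌊(80+27)/2⌋ = 53
G: ⌊(239+29)/2⌋ = 134
B: ⌊(238+90)/2⌋ = 164
= RGB(53, 134, 164)


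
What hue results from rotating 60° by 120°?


New hue = (H + rotation) mod 360
New hue = (60 + 120) mod 360
= 180 mod 360
= 180°


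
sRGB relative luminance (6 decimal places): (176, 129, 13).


Linearize each channel (sRGB transfer function): c = v/255; c_lin = c/12.92 if c ≤ 0.04045, else ((c+0.055)/1.055)^2.4
  R: 176/255 ≈ 0.690196 > 0.04045 → ((0.690196+0.055)/1.055)^2.4 ≈ 0.434154
  G: 129/255 ≈ 0.505882 > 0.04045 → ((0.505882+0.055)/1.055)^2.4 ≈ 0.219526
  B: 13/255 ≈ 0.050980 > 0.04045 → ((0.050980+0.055)/1.055)^2.4 ≈ 0.004025
R_lin = 0.434154, G_lin = 0.219526, B_lin = 0.004025
L = 0.2126×R + 0.7152×G + 0.0722×B
L = 0.2126×0.434154 + 0.7152×0.219526 + 0.0722×0.004025
L ≈ 0.249597


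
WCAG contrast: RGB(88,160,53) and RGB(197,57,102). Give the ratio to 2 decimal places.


Linearize each sRGB channel c=v/255: c/12.92 if c ≤ 0.04045 else ((c+0.055)/1.055)^2.4
L = 0.2126×R_lin + 0.7152×G_lin + 0.0722×B_lin
Color 1 (88,160,53):
  R=88: 88/255≈0.3451 > 0.04045 → ((0.3451+0.055)/1.055)^2.4 ≈ 0.09759
  G=160: 160/255≈0.6275 > 0.04045 → ((0.6275+0.055)/1.055)^2.4 ≈ 0.35153
  B=53: 53/255≈0.2078 > 0.04045 → ((0.2078+0.055)/1.055)^2.4 ≈ 0.03560
  L1 = 0.2126×0.09759 + 0.7152×0.35153 + 0.0722×0.03560 ≈ 0.27473
Color 2 (197,57,102):
  R=197: 197/255≈0.7725 > 0.04045 → ((0.7725+0.055)/1.055)^2.4 ≈ 0.55834
  G=57: 57/255≈0.2235 > 0.04045 → ((0.2235+0.055)/1.055)^2.4 ≈ 0.04092
  B=102: 102/255≈0.4000 > 0.04045 → ((0.4000+0.055)/1.055)^2.4 ≈ 0.13287
  L2 = 0.2126×0.55834 + 0.7152×0.04092 + 0.0722×0.13287 ≈ 0.15756
Lighter = 0.27473, Darker = 0.15756
Ratio = (L_lighter + 0.05) / (L_darker + 0.05)
Ratio = (0.27473 + 0.05) / (0.15756 + 0.05) = 0.32473 / 0.20756 ≈ 1.5645
Ratio ≈ 1.56:1


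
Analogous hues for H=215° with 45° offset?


Base hue: 215°
Left analog: (215 - 45) mod 360 = 170°
Right analog: (215 + 45) mod 360 = 260°
Analogous hues = 170° and 260°


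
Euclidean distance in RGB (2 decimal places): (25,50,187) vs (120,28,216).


d = √[(R₁-R₂)² + (G₁-G₂)² + (B₁-B₂)²]
d = √[(25-120)² + (50-28)² + (187-216)²]
d = √[9025 + 484 + 841]
d = √10350
d ≈ 101.73


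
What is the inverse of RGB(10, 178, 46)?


Invert: (255-R, 255-G, 255-B)
R: 255-10 = 245
G: 255-178 = 77
B: 255-46 = 209
= RGB(245, 77, 209)


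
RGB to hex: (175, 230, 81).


R = 175 → AF (hex)
G = 230 → E6 (hex)
B = 81 → 51 (hex)
Hex = #AFE651


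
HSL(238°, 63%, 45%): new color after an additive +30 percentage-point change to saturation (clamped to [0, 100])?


Original S = 63%
Adjustment = +30 percentage points
New S = 63 + (30) = 93
Clamp to [0, 100] → 93
= HSL(238°, 93%, 45%)


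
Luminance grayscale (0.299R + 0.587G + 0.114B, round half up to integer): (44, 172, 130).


Gray = 0.299×R + 0.587×G + 0.114×B
Gray = 0.299×44 + 0.587×172 + 0.114×130
Gray = 13.156 + 100.964 + 14.820
Gray = 128.940 → round half up → 129
Gray = 129


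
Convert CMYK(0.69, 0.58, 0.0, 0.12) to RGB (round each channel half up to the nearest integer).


R = 255 × (1-C) × (1-K) = 255 × 0.31 × 0.88 = 69.564 → 70
G = 255 × (1-M) × (1-K) = 255 × 0.42 × 0.88 = 94.248 → 94
B = 255 × (1-Y) × (1-K) = 255 × 1.00 × 0.88 = 224.4 → 224
= RGB(70, 94, 224)


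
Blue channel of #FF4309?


Color: #FF4309
R = FF = 255
G = 43 = 67
B = 09 = 9
Blue = 9


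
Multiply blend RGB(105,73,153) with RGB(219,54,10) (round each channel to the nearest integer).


Multiply: C = A×B/255, rounded to nearest integer
R: 105×219/255 = 22995/255 ≈ 90.176 → 90
G: 73×54/255 = 3942/255 ≈ 15.459 → 15
B: 153×10/255 = 1530/255 ≈ 6.000 → 6
= RGB(90, 15, 6)


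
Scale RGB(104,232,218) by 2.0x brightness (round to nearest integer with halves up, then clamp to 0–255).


Multiply each channel by 2.0, round half up, clamp to [0, 255]
R: 104×2.0 = 208
G: 232×2.0 = 464 → clamp → 255
B: 218×2.0 = 436 → clamp → 255
= RGB(208, 255, 255)


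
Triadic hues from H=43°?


Triadic: equally spaced at 120° intervals
H1 = 43°
H2 = (43 + 120) mod 360 = 163°
H3 = (43 + 240) mod 360 = 283°
Triadic = 43°, 163°, 283°


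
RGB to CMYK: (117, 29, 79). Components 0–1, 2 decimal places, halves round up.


R'=117/255≈0.4588, G'=29/255≈0.1137, B'=79/255≈0.3098
K = 1 - max(R',G',B') = 1 - 117/255 = 138/255 = 0.54117… → 0.54
(1-R'-K)/(1-K) simplifies to (max-R)/max with max = 117:
C = (117-117)/117 = 0/117 = 0 → 0.00
M = (117-29)/117 = 88/117 = 0.75213… → 0.75
Y = (117-79)/117 = 38/117 = 0.32478… → 0.32
= CMYK(0.00, 0.75, 0.32, 0.54)


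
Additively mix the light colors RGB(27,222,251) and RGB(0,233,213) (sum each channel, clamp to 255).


Additive: each channel = min(255, C₁+C₂)
R: 27+0 = 27 → 27
G: 222+233 = 455 → 255
B: 251+213 = 464 → 255
= RGB(27, 255, 255)


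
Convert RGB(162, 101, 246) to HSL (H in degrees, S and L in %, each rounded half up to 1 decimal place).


Normalize: R'=162/255≈0.6353, G'=101/255≈0.3961, B'=246/255≈0.9647
Max=246/255, Min=101/255, Δ=Max-Min=145/255
L = (Max+Min)/2 = (246+101)/510 = 347/510 = 0.68039… → L = 68.0%
L > 0.5 → S = Δ/(2-Max-Min) = 145/(510-246-101) = 145/163 = 0.88957… → S = 89.0%
(the 1/255 factors cancel in S and H, so raw channel differences can be used)
Max is B' → H = 60 × ((R-G)/Δ + 4) = 60 × ((162-101)/145 + 4)
  61/145 + 4 = 0.4206… + 4 = 4.4206…
  H = 60 × 4.4206… = 265.241…° → H = 265.2°
= HSL(265.2°, 89.0%, 68.0%)


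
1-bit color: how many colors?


Colors = 2^bits = 2^1
= 2 colors


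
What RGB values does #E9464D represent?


E9 → 233 (R)
46 → 70 (G)
4D → 77 (B)
= RGB(233, 70, 77)


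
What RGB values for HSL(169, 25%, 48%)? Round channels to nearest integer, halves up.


H=169°, S=0.25, L=0.48
C = (1-|2L-1|)×S = (1-|-0.04|)×0.25 = 0.24
H' = H/60 = 169/60 ≈ 2.8167; X = C×(1-|H' mod 2 - 1|) = 0.196
m = L - C/2 = 0.48 - 0.12 = 0.36
Sector ⌊H'⌋ = 2 → (R',G',B') = (0.0, 0.24, 0.196)
RGB = ((R'+m)×255, (G'+m)×255, (B'+m)×255) = (91.8, 153.0, 141.78)
Round half up → RGB(92, 153, 142)


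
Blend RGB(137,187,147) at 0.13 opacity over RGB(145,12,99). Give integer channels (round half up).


C = α×F + (1-α)×B, with 1-α = 0.87
R: 0.13×137 + 0.87×145 = 17.81 + 126.15 = 143.96 → 144
G: 0.13×187 + 0.87×12 = 24.31 + 10.44 = 34.75 → 35
B: 0.13×147 + 0.87×99 = 19.11 + 86.13 = 105.24 → 105
= RGB(144, 35, 105)


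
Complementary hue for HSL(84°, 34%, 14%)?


Complement = opposite side of color wheel = hue + 180°
H' = (84 + 180) mod 360 = 264°
S and L unchanged.
= HSL(264°, 34%, 14%)


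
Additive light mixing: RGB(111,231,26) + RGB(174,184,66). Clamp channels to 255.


Additive: each channel = min(255, C₁+C₂)
R: 111+174 = 285 → 255
G: 231+184 = 415 → 255
B: 26+66 = 92 → 92
= RGB(255, 255, 92)


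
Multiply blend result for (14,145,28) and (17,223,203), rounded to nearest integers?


Multiply: C = A×B/255, rounded to nearest integer
R: 14×17/255 = 238/255 ≈ 0.933 → 1
G: 145×223/255 = 32335/255 ≈ 126.804 → 127
B: 28×203/255 = 5684/255 ≈ 22.290 → 22
= RGB(1, 127, 22)


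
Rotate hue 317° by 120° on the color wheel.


New hue = (H + rotation) mod 360
New hue = (317 + 120) mod 360
= 437 mod 360
= 77°


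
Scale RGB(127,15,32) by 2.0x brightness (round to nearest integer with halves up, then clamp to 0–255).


Multiply each channel by 2.0, round half up, clamp to [0, 255]
R: 127×2.0 = 254
G: 15×2.0 = 30
B: 32×2.0 = 64
= RGB(254, 30, 64)


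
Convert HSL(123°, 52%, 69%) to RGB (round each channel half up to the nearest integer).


H=123°, S=0.52, L=0.69
C = (1-|2L-1|)×S = (1-|0.38|)×0.52 = 0.3224
H' = H/60 = 123/60 ≈ 2.0500; X = C×(1-|H' mod 2 - 1|) = 0.01612
m = L - C/2 = 0.69 - 0.1612 = 0.5288
Sector ⌊H'⌋ = 2 → (R',G',B') = (0.0, 0.3224, 0.01612)
RGB = ((R'+m)×255, (G'+m)×255, (B'+m)×255) = (134.844, 217.056, 138.9546)
Round half up → RGB(135, 217, 139)


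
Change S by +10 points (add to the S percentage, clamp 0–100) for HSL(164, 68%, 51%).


Original S = 68%
Adjustment = +10 percentage points
New S = 68 + (10) = 78
Clamp to [0, 100] → 78
= HSL(164°, 78%, 51%)


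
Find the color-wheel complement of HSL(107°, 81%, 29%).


Complement = opposite side of color wheel = hue + 180°
H' = (107 + 180) mod 360 = 287°
S and L unchanged.
= HSL(287°, 81%, 29%)


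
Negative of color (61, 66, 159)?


Invert: (255-R, 255-G, 255-B)
R: 255-61 = 194
G: 255-66 = 189
B: 255-159 = 96
= RGB(194, 189, 96)


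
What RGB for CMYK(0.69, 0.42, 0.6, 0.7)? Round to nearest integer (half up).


R = 255 × (1-C) × (1-K) = 255 × 0.31 × 0.30 = 23.715 → 24
G = 255 × (1-M) × (1-K) = 255 × 0.58 × 0.30 = 44.37 → 44
B = 255 × (1-Y) × (1-K) = 255 × 0.40 × 0.30 = 30.6 → 31
= RGB(24, 44, 31)


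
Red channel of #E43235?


Color: #E43235
R = E4 = 228
G = 32 = 50
B = 35 = 53
Red = 228


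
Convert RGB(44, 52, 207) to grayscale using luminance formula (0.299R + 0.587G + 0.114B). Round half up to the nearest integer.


Gray = 0.299×R + 0.587×G + 0.114×B
Gray = 0.299×44 + 0.587×52 + 0.114×207
Gray = 13.156 + 30.524 + 23.598
Gray = 67.278 → round half up → 67
Gray = 67


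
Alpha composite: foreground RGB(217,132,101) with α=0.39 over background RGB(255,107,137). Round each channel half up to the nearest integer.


C = α×F + (1-α)×B, with 1-α = 0.61
R: 0.39×217 + 0.61×255 = 84.63 + 155.55 = 240.18 → 240
G: 0.39×132 + 0.61×107 = 51.48 + 65.27 = 116.75 → 117
B: 0.39×101 + 0.61×137 = 39.39 + 83.57 = 122.96 → 123
= RGB(240, 117, 123)


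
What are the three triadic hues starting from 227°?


Triadic: equally spaced at 120° intervals
H1 = 227°
H2 = (227 + 120) mod 360 = 347°
H3 = (227 + 240) mod 360 = 107°
Triadic = 227°, 347°, 107°


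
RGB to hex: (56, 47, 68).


R = 56 → 38 (hex)
G = 47 → 2F (hex)
B = 68 → 44 (hex)
Hex = #382F44


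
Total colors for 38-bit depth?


Colors = 2^bits = 2^38
= 274,877,906,944 colors


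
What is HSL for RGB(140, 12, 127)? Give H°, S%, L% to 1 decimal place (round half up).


Normalize: R'=140/255≈0.5490, G'=12/255≈0.0471, B'=127/255≈0.4980
Max=140/255, Min=12/255, Δ=Max-Min=128/255
L = (Max+Min)/2 = (140+12)/510 = 152/510 = 0.29803… → L = 29.8%
L ≤ 0.5 → S = Δ/(Max+Min) = 128/(140+12) = 128/152 = 0.84210… → S = 84.2%
(the 1/255 factors cancel in S and H, so raw channel differences can be used)
Max is R' → H = 60 × (((G-B)/Δ) mod 6) = 60 × (((12-127)/128) mod 6)
  (-115)/128 = -0.8984…; negative, so add 6 → 5.1015…
  H = 60 × 5.1015… = 306.093…° → H = 306.1°
= HSL(306.1°, 84.2%, 29.8%)


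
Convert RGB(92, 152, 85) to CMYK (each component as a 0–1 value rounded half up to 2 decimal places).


R'=92/255≈0.3608, G'=152/255≈0.5961, B'=85/255≈0.3333
K = 1 - max(R',G',B') = 1 - 152/255 = 103/255 = 0.40392… → 0.40
(1-R'-K)/(1-K) simplifies to (max-R)/max with max = 152:
C = (152-92)/152 = 60/152 = 0.39473… → 0.39
M = (152-152)/152 = 0/152 = 0 → 0.00
Y = (152-85)/152 = 67/152 = 0.44078… → 0.44
= CMYK(0.39, 0.00, 0.44, 0.40)


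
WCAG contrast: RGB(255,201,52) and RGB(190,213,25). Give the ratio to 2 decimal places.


Linearize each sRGB channel c=v/255: c/12.92 if c ≤ 0.04045 else ((c+0.055)/1.055)^2.4
L = 0.2126×R_lin + 0.7152×G_lin + 0.0722×B_lin
Color 1 (255,201,52):
  R=255: 255/255≈1.0000 > 0.04045 → ((1.0000+0.055)/1.055)^2.4 ≈ 1.00000
  G=201: 201/255≈0.7882 > 0.04045 → ((0.7882+0.055)/1.055)^2.4 ≈ 0.58408
  B=52: 52/255≈0.2039 > 0.04045 → ((0.2039+0.055)/1.055)^2.4 ≈ 0.03434
  L1 = 0.2126×1.00000 + 0.7152×0.58408 + 0.0722×0.03434 ≈ 0.63281
Color 2 (190,213,25):
  R=190: 190/255≈0.7451 > 0.04045 → ((0.7451+0.055)/1.055)^2.4 ≈ 0.51492
  G=213: 213/255≈0.8353 > 0.04045 → ((0.8353+0.055)/1.055)^2.4 ≈ 0.66539
  B=25: 25/255≈0.0980 > 0.04045 → ((0.0980+0.055)/1.055)^2.4 ≈ 0.00972
  L2 = 0.2126×0.51492 + 0.7152×0.66539 + 0.0722×0.00972 ≈ 0.58606
Lighter = 0.63281, Darker = 0.58606
Ratio = (L_lighter + 0.05) / (L_darker + 0.05)
Ratio = (0.63281 + 0.05) / (0.58606 + 0.05) = 0.68281 / 0.63606 ≈ 1.0735
Ratio ≈ 1.07:1


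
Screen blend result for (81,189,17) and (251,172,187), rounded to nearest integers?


Screen: C = 255 - (255-A)×(255-B)/255, rounded to nearest integer
R: 255 - (255-81)×(255-251)/255 = 255 - 696/255 ≈ 255 - 2.729 = 252.271 → 252
G: 255 - (255-189)×(255-172)/255 = 255 - 5478/255 ≈ 255 - 21.482 = 233.518 → 234
B: 255 - (255-17)×(255-187)/255 = 255 - 16184/255 ≈ 255 - 63.467 = 191.533 → 192
= RGB(252, 234, 192)


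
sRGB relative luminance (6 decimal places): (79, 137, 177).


Linearize each channel (sRGB transfer function): c = v/255; c_lin = c/12.92 if c ≤ 0.04045, else ((c+0.055)/1.055)^2.4
  R: 79/255 ≈ 0.309804 > 0.04045 → ((0.309804+0.055)/1.055)^2.4 ≈ 0.078187
  G: 137/255 ≈ 0.537255 > 0.04045 → ((0.537255+0.055)/1.055)^2.4 ≈ 0.250158
  B: 177/255 ≈ 0.694118 > 0.04045 → ((0.694118+0.055)/1.055)^2.4 ≈ 0.439657
R_lin = 0.078187, G_lin = 0.250158, B_lin = 0.439657
L = 0.2126×R + 0.7152×G + 0.0722×B
L = 0.2126×0.078187 + 0.7152×0.250158 + 0.0722×0.439657
L ≈ 0.227279


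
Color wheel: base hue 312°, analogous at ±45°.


Base hue: 312°
Left analog: (312 - 45) mod 360 = 267°
Right analog: (312 + 45) mod 360 = 357°
Analogous hues = 267° and 357°


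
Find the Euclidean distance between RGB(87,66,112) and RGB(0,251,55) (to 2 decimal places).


d = √[(R₁-R₂)² + (G₁-G₂)² + (B₁-B₂)²]
d = √[(87-0)² + (66-251)² + (112-55)²]
d = √[7569 + 34225 + 3249]
d = √45043
d ≈ 212.23


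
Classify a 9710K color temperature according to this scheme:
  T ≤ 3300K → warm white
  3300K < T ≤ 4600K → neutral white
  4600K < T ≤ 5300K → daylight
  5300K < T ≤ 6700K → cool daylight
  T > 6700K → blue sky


Temperature: 9710K
9710K > 6700K → blue sky
Classification: blue sky


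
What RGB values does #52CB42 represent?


52 → 82 (R)
CB → 203 (G)
42 → 66 (B)
= RGB(82, 203, 66)


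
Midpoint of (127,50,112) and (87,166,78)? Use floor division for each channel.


Midpoint: each channel = ⌊(C₁+C₂)/2⌋
R: ⌊(127+87)/2⌋ = 107
G: ⌊(50+166)/2⌋ = 108
B: ⌊(112+78)/2⌋ = 95
= RGB(107, 108, 95)


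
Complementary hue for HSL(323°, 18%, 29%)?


Complement = opposite side of color wheel = hue + 180°
H' = (323 + 180) mod 360 = 143°
S and L unchanged.
= HSL(143°, 18%, 29%)


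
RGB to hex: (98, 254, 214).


R = 98 → 62 (hex)
G = 254 → FE (hex)
B = 214 → D6 (hex)
Hex = #62FED6


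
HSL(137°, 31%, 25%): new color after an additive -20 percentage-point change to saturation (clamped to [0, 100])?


Original S = 31%
Adjustment = -20 percentage points
New S = 31 + (-20) = 11
Clamp to [0, 100] → 11
= HSL(137°, 11%, 25%)


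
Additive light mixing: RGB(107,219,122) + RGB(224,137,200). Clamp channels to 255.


Additive: each channel = min(255, C₁+C₂)
R: 107+224 = 331 → 255
G: 219+137 = 356 → 255
B: 122+200 = 322 → 255
= RGB(255, 255, 255)


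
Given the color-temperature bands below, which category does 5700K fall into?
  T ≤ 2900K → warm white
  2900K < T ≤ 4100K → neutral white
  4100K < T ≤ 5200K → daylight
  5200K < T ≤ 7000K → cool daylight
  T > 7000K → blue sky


Temperature: 5700K
5200K < 5700K ≤ 7000K → cool daylight
Classification: cool daylight


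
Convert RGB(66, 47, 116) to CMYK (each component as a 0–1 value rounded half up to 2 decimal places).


R'=66/255≈0.2588, G'=47/255≈0.1843, B'=116/255≈0.4549
K = 1 - max(R',G',B') = 1 - 116/255 = 139/255 = 0.54509… → 0.55
(1-R'-K)/(1-K) simplifies to (max-R)/max with max = 116:
C = (116-66)/116 = 50/116 = 0.43103… → 0.43
M = (116-47)/116 = 69/116 = 0.59482… → 0.59
Y = (116-116)/116 = 0/116 = 0 → 0.00
= CMYK(0.43, 0.59, 0.00, 0.55)


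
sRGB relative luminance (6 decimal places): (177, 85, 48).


Linearize each channel (sRGB transfer function): c = v/255; c_lin = c/12.92 if c ≤ 0.04045, else ((c+0.055)/1.055)^2.4
  R: 177/255 ≈ 0.694118 > 0.04045 → ((0.694118+0.055)/1.055)^2.4 ≈ 0.439657
  G: 85/255 ≈ 0.333333 > 0.04045 → ((0.333333+0.055)/1.055)^2.4 ≈ 0.090842
  B: 48/255 ≈ 0.188235 > 0.04045 → ((0.188235+0.055)/1.055)^2.4 ≈ 0.029557
R_lin = 0.439657, G_lin = 0.090842, B_lin = 0.029557
L = 0.2126×R + 0.7152×G + 0.0722×B
L = 0.2126×0.439657 + 0.7152×0.090842 + 0.0722×0.029557
L ≈ 0.160575


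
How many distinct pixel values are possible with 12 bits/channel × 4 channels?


Total bits = 12 bits/channel × 4 channels = 48 bits
Distinct pixel values = 2^48
= 281,474,976,710,656 pixel values


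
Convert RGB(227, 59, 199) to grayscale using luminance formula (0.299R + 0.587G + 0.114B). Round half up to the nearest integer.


Gray = 0.299×R + 0.587×G + 0.114×B
Gray = 0.299×227 + 0.587×59 + 0.114×199
Gray = 67.873 + 34.633 + 22.686
Gray = 125.192 → round half up → 125
Gray = 125


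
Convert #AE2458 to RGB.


AE → 174 (R)
24 → 36 (G)
58 → 88 (B)
= RGB(174, 36, 88)


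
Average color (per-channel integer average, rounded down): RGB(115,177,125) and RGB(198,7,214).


Midpoint: each channel = ⌊(C₁+C₂)/2⌋
R: ⌊(115+198)/2⌋ = 156
G: ⌊(177+7)/2⌋ = 92
B: ⌊(125+214)/2⌋ = 169
= RGB(156, 92, 169)


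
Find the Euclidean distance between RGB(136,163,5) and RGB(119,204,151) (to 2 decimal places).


d = √[(R₁-R₂)² + (G₁-G₂)² + (B₁-B₂)²]
d = √[(136-119)² + (163-204)² + (5-151)²]
d = √[289 + 1681 + 21316]
d = √23286
d ≈ 152.60


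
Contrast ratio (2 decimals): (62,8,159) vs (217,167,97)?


Linearize each sRGB channel c=v/255: c/12.92 if c ≤ 0.04045 else ((c+0.055)/1.055)^2.4
L = 0.2126×R_lin + 0.7152×G_lin + 0.0722×B_lin
Color 1 (62,8,159):
  R=62: 62/255≈0.2431 > 0.04045 → ((0.2431+0.055)/1.055)^2.4 ≈ 0.04817
  G=8: 8/255≈0.0314 ≤ 0.04045 → 0.0314/12.92 ≈ 0.00243
  B=159: 159/255≈0.6235 > 0.04045 → ((0.6235+0.055)/1.055)^2.4 ≈ 0.34670
  L1 = 0.2126×0.04817 + 0.7152×0.00243 + 0.0722×0.34670 ≈ 0.03701
Color 2 (217,167,97):
  R=217: 217/255≈0.8510 > 0.04045 → ((0.8510+0.055)/1.055)^2.4 ≈ 0.69387
  G=167: 167/255≈0.6549 > 0.04045 → ((0.6549+0.055)/1.055)^2.4 ≈ 0.38643
  B=97: 97/255≈0.3804 > 0.04045 → ((0.3804+0.055)/1.055)^2.4 ≈ 0.11954
  L2 = 0.2126×0.69387 + 0.7152×0.38643 + 0.0722×0.11954 ≈ 0.43252
Lighter = 0.43252, Darker = 0.03701
Ratio = (L_lighter + 0.05) / (L_darker + 0.05)
Ratio = (0.43252 + 0.05) / (0.03701 + 0.05) = 0.48252 / 0.08701 ≈ 5.5456
Ratio ≈ 5.55:1


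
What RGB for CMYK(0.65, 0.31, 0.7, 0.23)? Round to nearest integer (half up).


R = 255 × (1-C) × (1-K) = 255 × 0.35 × 0.77 = 68.7225 → 69
G = 255 × (1-M) × (1-K) = 255 × 0.69 × 0.77 = 135.4815 → 135
B = 255 × (1-Y) × (1-K) = 255 × 0.30 × 0.77 = 58.905 → 59
= RGB(69, 135, 59)


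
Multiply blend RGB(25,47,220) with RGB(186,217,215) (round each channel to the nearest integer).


Multiply: C = A×B/255, rounded to nearest integer
R: 25×186/255 = 4650/255 ≈ 18.235 → 18
G: 47×217/255 = 10199/255 ≈ 39.996 → 40
B: 220×215/255 = 47300/255 ≈ 185.490 → 185
= RGB(18, 40, 185)


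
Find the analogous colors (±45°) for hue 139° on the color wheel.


Base hue: 139°
Left analog: (139 - 45) mod 360 = 94°
Right analog: (139 + 45) mod 360 = 184°
Analogous hues = 94° and 184°


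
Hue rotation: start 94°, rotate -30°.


New hue = (H + rotation) mod 360
New hue = (94 -30) mod 360
= 64 mod 360
= 64°


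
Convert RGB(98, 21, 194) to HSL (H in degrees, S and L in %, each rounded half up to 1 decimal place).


Normalize: R'=98/255≈0.3843, G'=21/255≈0.0824, B'=194/255≈0.7608
Max=194/255, Min=21/255, Δ=Max-Min=173/255
L = (Max+Min)/2 = (194+21)/510 = 215/510 = 0.42156… → L = 42.2%
L ≤ 0.5 → S = Δ/(Max+Min) = 173/(194+21) = 173/215 = 0.80465… → S = 80.5%
(the 1/255 factors cancel in S and H, so raw channel differences can be used)
Max is B' → H = 60 × ((R-G)/Δ + 4) = 60 × ((98-21)/173 + 4)
  77/173 + 4 = 0.4450… + 4 = 4.4450…
  H = 60 × 4.4450… = 266.705…° → H = 266.7°
= HSL(266.7°, 80.5%, 42.2%)


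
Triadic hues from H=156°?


Triadic: equally spaced at 120° intervals
H1 = 156°
H2 = (156 + 120) mod 360 = 276°
H3 = (156 + 240) mod 360 = 36°
Triadic = 156°, 276°, 36°


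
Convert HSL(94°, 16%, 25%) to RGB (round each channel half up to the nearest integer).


H=94°, S=0.16, L=0.25
C = (1-|2L-1|)×S = (1-|-0.50|)×0.16 = 0.08
H' = H/60 = 94/60 ≈ 1.5667; X = C×(1-|H' mod 2 - 1|) ≈ 0.0347
m = L - C/2 = 0.25 - 0.04 = 0.21
Sector ⌊H'⌋ = 1 → (R',G',B') = (≈0.0347, 0.08, 0.0)
RGB = ((R'+m)×255, (G'+m)×255, (B'+m)×255) = (62.39, 73.95, 53.55)
Round half up → RGB(62, 74, 54)


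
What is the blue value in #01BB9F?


Color: #01BB9F
R = 01 = 1
G = BB = 187
B = 9F = 159
Blue = 159


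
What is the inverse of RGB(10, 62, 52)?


Invert: (255-R, 255-G, 255-B)
R: 255-10 = 245
G: 255-62 = 193
B: 255-52 = 203
= RGB(245, 193, 203)


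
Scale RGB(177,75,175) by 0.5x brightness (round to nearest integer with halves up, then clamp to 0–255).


Multiply each channel by 0.5, round half up, clamp to [0, 255]
R: 177×0.5 = 88.5 → round → 89
G: 75×0.5 = 37.5 → round → 38
B: 175×0.5 = 87.5 → round → 88
= RGB(89, 38, 88)


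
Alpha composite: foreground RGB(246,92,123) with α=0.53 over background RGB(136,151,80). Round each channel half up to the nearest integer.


C = α×F + (1-α)×B, with 1-α = 0.47
R: 0.53×246 + 0.47×136 = 130.38 + 63.92 = 194.30 → 194
G: 0.53×92 + 0.47×151 = 48.76 + 70.97 = 119.73 → 120
B: 0.53×123 + 0.47×80 = 65.19 + 37.60 = 102.79 → 103
= RGB(194, 120, 103)


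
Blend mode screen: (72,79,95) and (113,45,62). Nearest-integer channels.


Screen: C = 255 - (255-A)×(255-B)/255, rounded to nearest integer
R: 255 - (255-72)×(255-113)/255 = 255 - 25986/255 ≈ 255 - 101.906 = 153.094 → 153
G: 255 - (255-79)×(255-45)/255 = 255 - 36960/255 ≈ 255 - 144.941 = 110.059 → 110
B: 255 - (255-95)×(255-62)/255 = 255 - 30880/255 ≈ 255 - 121.098 = 133.902 → 134
= RGB(153, 110, 134)


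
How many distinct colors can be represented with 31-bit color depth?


Colors = 2^bits = 2^31
= 2,147,483,648 colors


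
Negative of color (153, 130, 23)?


Invert: (255-R, 255-G, 255-B)
R: 255-153 = 102
G: 255-130 = 125
B: 255-23 = 232
= RGB(102, 125, 232)


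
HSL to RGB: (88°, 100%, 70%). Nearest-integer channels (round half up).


H=88°, S=1.00, L=0.70
C = (1-|2L-1|)×S = (1-|0.40|)×1.00 = 0.6
H' = H/60 = 88/60 ≈ 1.4667; X = C×(1-|H' mod 2 - 1|) = 0.32
m = L - C/2 = 0.70 - 0.3 = 0.4
Sector ⌊H'⌋ = 1 → (R',G',B') = (0.32, 0.6, 0.0)
RGB = ((R'+m)×255, (G'+m)×255, (B'+m)×255) = (183.6, 255.0, 102.0)
Round half up → RGB(184, 255, 102)


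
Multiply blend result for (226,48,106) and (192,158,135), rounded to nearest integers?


Multiply: C = A×B/255, rounded to nearest integer
R: 226×192/255 = 43392/255 ≈ 170.165 → 170
G: 48×158/255 = 7584/255 ≈ 29.741 → 30
B: 106×135/255 = 14310/255 ≈ 56.118 → 56
= RGB(170, 30, 56)


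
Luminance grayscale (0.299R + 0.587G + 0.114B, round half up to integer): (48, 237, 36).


Gray = 0.299×R + 0.587×G + 0.114×B
Gray = 0.299×48 + 0.587×237 + 0.114×36
Gray = 14.352 + 139.119 + 4.104
Gray = 157.575 → round half up → 158
Gray = 158


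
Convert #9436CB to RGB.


94 → 148 (R)
36 → 54 (G)
CB → 203 (B)
= RGB(148, 54, 203)


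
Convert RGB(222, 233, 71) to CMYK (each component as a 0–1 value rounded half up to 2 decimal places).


R'=222/255≈0.8706, G'=233/255≈0.9137, B'=71/255≈0.2784
K = 1 - max(R',G',B') = 1 - 233/255 = 22/255 = 0.08627… → 0.09
(1-R'-K)/(1-K) simplifies to (max-R)/max with max = 233:
C = (233-222)/233 = 11/233 = 0.04721… → 0.05
M = (233-233)/233 = 0/233 = 0 → 0.00
Y = (233-71)/233 = 162/233 = 0.69527… → 0.70
= CMYK(0.05, 0.00, 0.70, 0.09)


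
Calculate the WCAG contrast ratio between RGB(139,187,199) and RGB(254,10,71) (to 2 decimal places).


Linearize each sRGB channel c=v/255: c/12.92 if c ≤ 0.04045 else ((c+0.055)/1.055)^2.4
L = 0.2126×R_lin + 0.7152×G_lin + 0.0722×B_lin
Color 1 (139,187,199):
  R=139: 139/255≈0.5451 > 0.04045 → ((0.5451+0.055)/1.055)^2.4 ≈ 0.25818
  G=187: 187/255≈0.7333 > 0.04045 → ((0.7333+0.055)/1.055)^2.4 ≈ 0.49693
  B=199: 199/255≈0.7804 > 0.04045 → ((0.7804+0.055)/1.055)^2.4 ≈ 0.57112
  L1 = 0.2126×0.25818 + 0.7152×0.49693 + 0.0722×0.57112 ≈ 0.45153
Color 2 (254,10,71):
  R=254: 254/255≈0.9961 > 0.04045 → ((0.9961+0.055)/1.055)^2.4 ≈ 0.99110
  G=10: 10/255≈0.0392 ≤ 0.04045 → 0.0392/12.92 ≈ 0.00304
  B=71: 71/255≈0.2784 > 0.04045 → ((0.2784+0.055)/1.055)^2.4 ≈ 0.06301
  L2 = 0.2126×0.99110 + 0.7152×0.00304 + 0.0722×0.06301 ≈ 0.21743
Lighter = 0.45153, Darker = 0.21743
Ratio = (L_lighter + 0.05) / (L_darker + 0.05)
Ratio = (0.45153 + 0.05) / (0.21743 + 0.05) = 0.50153 / 0.26743 ≈ 1.8754
Ratio ≈ 1.88:1


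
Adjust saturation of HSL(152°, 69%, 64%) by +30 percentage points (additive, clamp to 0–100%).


Original S = 69%
Adjustment = +30 percentage points
New S = 69 + (30) = 99
Clamp to [0, 100] → 99
= HSL(152°, 99%, 64%)


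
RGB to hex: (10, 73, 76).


R = 10 → 0A (hex)
G = 73 → 49 (hex)
B = 76 → 4C (hex)
Hex = #0A494C


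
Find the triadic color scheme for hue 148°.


Triadic: equally spaced at 120° intervals
H1 = 148°
H2 = (148 + 120) mod 360 = 268°
H3 = (148 + 240) mod 360 = 28°
Triadic = 148°, 268°, 28°


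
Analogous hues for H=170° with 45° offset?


Base hue: 170°
Left analog: (170 - 45) mod 360 = 125°
Right analog: (170 + 45) mod 360 = 215°
Analogous hues = 125° and 215°


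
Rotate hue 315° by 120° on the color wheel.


New hue = (H + rotation) mod 360
New hue = (315 + 120) mod 360
= 435 mod 360
= 75°


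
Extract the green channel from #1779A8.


Color: #1779A8
R = 17 = 23
G = 79 = 121
B = A8 = 168
Green = 121


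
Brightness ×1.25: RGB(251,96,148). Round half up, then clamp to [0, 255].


Multiply each channel by 1.25, round half up, clamp to [0, 255]
R: 251×1.25 = 313.75 → round → 314 → clamp → 255
G: 96×1.25 = 120
B: 148×1.25 = 185
= RGB(255, 120, 185)


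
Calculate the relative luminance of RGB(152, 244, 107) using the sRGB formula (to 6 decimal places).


Linearize each channel (sRGB transfer function): c = v/255; c_lin = c/12.92 if c ≤ 0.04045, else ((c+0.055)/1.055)^2.4
  R: 152/255 ≈ 0.596078 > 0.04045 → ((0.596078+0.055)/1.055)^2.4 ≈ 0.313989
  G: 244/255 ≈ 0.956863 > 0.04045 → ((0.956863+0.055)/1.055)^2.4 ≈ 0.904661
  B: 107/255 ≈ 0.419608 > 0.04045 → ((0.419608+0.055)/1.055)^2.4 ≈ 0.147027
R_lin = 0.313989, G_lin = 0.904661, B_lin = 0.147027
L = 0.2126×R + 0.7152×G + 0.0722×B
L = 0.2126×0.313989 + 0.7152×0.904661 + 0.0722×0.147027
L ≈ 0.724383


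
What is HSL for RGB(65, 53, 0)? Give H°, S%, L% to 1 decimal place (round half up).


Normalize: R'=65/255≈0.2549, G'=53/255≈0.2078, B'=0/255≈0.0000
Max=65/255, Min=0/255, Δ=Max-Min=65/255
L = (Max+Min)/2 = (65+0)/510 = 65/510 = 0.12745… → L = 12.7%
L ≤ 0.5 → S = Δ/(Max+Min) = 65/(65+0) = 65/65 = 1 → S = 100.0%
(the 1/255 factors cancel in S and H, so raw channel differences can be used)
Max is R' → H = 60 × (((G-B)/Δ) mod 6) = 60 × (((53-0)/65) mod 6)
  53/65 = 0.8153…
  H = 60 × 0.8153… = 48.923…° → H = 48.9°
= HSL(48.9°, 100.0%, 12.7%)


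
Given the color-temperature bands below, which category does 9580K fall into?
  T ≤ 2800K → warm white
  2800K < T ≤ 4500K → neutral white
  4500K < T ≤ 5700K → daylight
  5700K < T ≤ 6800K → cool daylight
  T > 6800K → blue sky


Temperature: 9580K
9580K > 6800K → blue sky
Classification: blue sky


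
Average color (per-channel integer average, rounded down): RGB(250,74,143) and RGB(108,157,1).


Midpoint: each channel = ⌊(C₁+C₂)/2⌋
R: ⌊(250+108)/2⌋ = 179
G: ⌊(74+157)/2⌋ = 115
B: ⌊(143+1)/2⌋ = 72
= RGB(179, 115, 72)


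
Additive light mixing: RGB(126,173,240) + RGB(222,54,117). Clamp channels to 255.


Additive: each channel = min(255, C₁+C₂)
R: 126+222 = 348 → 255
G: 173+54 = 227 → 227
B: 240+117 = 357 → 255
= RGB(255, 227, 255)


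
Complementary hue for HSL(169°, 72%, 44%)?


Complement = opposite side of color wheel = hue + 180°
H' = (169 + 180) mod 360 = 349°
S and L unchanged.
= HSL(349°, 72%, 44%)


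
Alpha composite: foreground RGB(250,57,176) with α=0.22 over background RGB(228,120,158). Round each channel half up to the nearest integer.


C = α×F + (1-α)×B, with 1-α = 0.78
R: 0.22×250 + 0.78×228 = 55.00 + 177.84 = 232.84 → 233
G: 0.22×57 + 0.78×120 = 12.54 + 93.60 = 106.14 → 106
B: 0.22×176 + 0.78×158 = 38.72 + 123.24 = 161.96 → 162
= RGB(233, 106, 162)


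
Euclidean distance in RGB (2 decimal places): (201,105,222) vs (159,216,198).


d = √[(R₁-R₂)² + (G₁-G₂)² + (B₁-B₂)²]
d = √[(201-159)² + (105-216)² + (222-198)²]
d = √[1764 + 12321 + 576]
d = √14661
d ≈ 121.08


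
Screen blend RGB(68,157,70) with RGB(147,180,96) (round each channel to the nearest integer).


Screen: C = 255 - (255-A)×(255-B)/255, rounded to nearest integer
R: 255 - (255-68)×(255-147)/255 = 255 - 20196/255 ≈ 255 - 79.200 = 175.800 → 176
G: 255 - (255-157)×(255-180)/255 = 255 - 7350/255 ≈ 255 - 28.824 = 226.176 → 226
B: 255 - (255-70)×(255-96)/255 = 255 - 29415/255 ≈ 255 - 115.353 = 139.647 → 140
= RGB(176, 226, 140)


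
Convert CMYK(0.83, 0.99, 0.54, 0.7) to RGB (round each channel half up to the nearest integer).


R = 255 × (1-C) × (1-K) = 255 × 0.17 × 0.30 = 13.005 → 13
G = 255 × (1-M) × (1-K) = 255 × 0.01 × 0.30 = 0.765 → 1
B = 255 × (1-Y) × (1-K) = 255 × 0.46 × 0.30 = 35.19 → 35
= RGB(13, 1, 35)


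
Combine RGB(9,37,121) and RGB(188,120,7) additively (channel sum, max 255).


Additive: each channel = min(255, C₁+C₂)
R: 9+188 = 197 → 197
G: 37+120 = 157 → 157
B: 121+7 = 128 → 128
= RGB(197, 157, 128)


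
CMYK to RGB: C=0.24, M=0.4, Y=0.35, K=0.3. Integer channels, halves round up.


R = 255 × (1-C) × (1-K) = 255 × 0.76 × 0.70 = 135.66 → 136
G = 255 × (1-M) × (1-K) = 255 × 0.60 × 0.70 = 107.1 → 107
B = 255 × (1-Y) × (1-K) = 255 × 0.65 × 0.70 = 116.025 → 116
= RGB(136, 107, 116)


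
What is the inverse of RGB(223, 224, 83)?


Invert: (255-R, 255-G, 255-B)
R: 255-223 = 32
G: 255-224 = 31
B: 255-83 = 172
= RGB(32, 31, 172)


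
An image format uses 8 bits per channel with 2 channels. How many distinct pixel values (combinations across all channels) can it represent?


Total bits = 8 bits/channel × 2 channels = 16 bits
Distinct pixel values = 2^16
= 65,536 pixel values


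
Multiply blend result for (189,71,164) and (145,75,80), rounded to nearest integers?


Multiply: C = A×B/255, rounded to nearest integer
R: 189×145/255 = 27405/255 ≈ 107.471 → 107
G: 71×75/255 = 5325/255 ≈ 20.882 → 21
B: 164×80/255 = 13120/255 ≈ 51.451 → 51
= RGB(107, 21, 51)


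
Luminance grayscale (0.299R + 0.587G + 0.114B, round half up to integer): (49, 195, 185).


Gray = 0.299×R + 0.587×G + 0.114×B
Gray = 0.299×49 + 0.587×195 + 0.114×185
Gray = 14.651 + 114.465 + 21.090
Gray = 150.206 → round half up → 150
Gray = 150


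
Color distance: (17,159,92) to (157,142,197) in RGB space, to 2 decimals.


d = √[(R₁-R₂)² + (G₁-G₂)² + (B₁-B₂)²]
d = √[(17-157)² + (159-142)² + (92-197)²]
d = √[19600 + 289 + 11025]
d = √30914
d ≈ 175.82


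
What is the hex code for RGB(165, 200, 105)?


R = 165 → A5 (hex)
G = 200 → C8 (hex)
B = 105 → 69 (hex)
Hex = #A5C869


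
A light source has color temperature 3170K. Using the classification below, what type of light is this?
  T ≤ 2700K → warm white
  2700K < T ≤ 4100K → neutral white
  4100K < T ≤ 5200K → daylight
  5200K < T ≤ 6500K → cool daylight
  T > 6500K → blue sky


Temperature: 3170K
2700K < 3170K ≤ 4100K → neutral white
Classification: neutral white


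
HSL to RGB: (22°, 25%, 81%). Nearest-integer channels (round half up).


H=22°, S=0.25, L=0.81
C = (1-|2L-1|)×S = (1-|0.62|)×0.25 = 0.095
H' = H/60 = 22/60 ≈ 0.3667; X = C×(1-|H' mod 2 - 1|) ≈ 0.0348
m = L - C/2 = 0.81 - 0.0475 = 0.7625
Sector ⌊H'⌋ = 0 → (R',G',B') = (0.095, ≈0.0348, 0.0)
RGB = ((R'+m)×255, (G'+m)×255, (B'+m)×255) = (218.6625, 203.32, 194.4375)
Round half up → RGB(219, 203, 194)


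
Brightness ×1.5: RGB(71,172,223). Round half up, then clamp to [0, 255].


Multiply each channel by 1.5, round half up, clamp to [0, 255]
R: 71×1.5 = 106.5 → round → 107
G: 172×1.5 = 258 → clamp → 255
B: 223×1.5 = 334.5 → round → 335 → clamp → 255
= RGB(107, 255, 255)


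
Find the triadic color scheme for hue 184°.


Triadic: equally spaced at 120° intervals
H1 = 184°
H2 = (184 + 120) mod 360 = 304°
H3 = (184 + 240) mod 360 = 64°
Triadic = 184°, 304°, 64°


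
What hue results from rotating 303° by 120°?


New hue = (H + rotation) mod 360
New hue = (303 + 120) mod 360
= 423 mod 360
= 63°


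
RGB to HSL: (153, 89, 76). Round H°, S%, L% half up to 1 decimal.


Normalize: R'=153/255≈0.6000, G'=89/255≈0.3490, B'=76/255≈0.2980
Max=153/255, Min=76/255, Δ=Max-Min=77/255
L = (Max+Min)/2 = (153+76)/510 = 229/510 = 0.44901… → L = 44.9%
L ≤ 0.5 → S = Δ/(Max+Min) = 77/(153+76) = 77/229 = 0.33624… → S = 33.6%
(the 1/255 factors cancel in S and H, so raw channel differences can be used)
Max is R' → H = 60 × (((G-B)/Δ) mod 6) = 60 × (((89-76)/77) mod 6)
  13/77 = 0.1688…
  H = 60 × 0.1688… = 10.129…° → H = 10.1°
= HSL(10.1°, 33.6%, 44.9%)
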